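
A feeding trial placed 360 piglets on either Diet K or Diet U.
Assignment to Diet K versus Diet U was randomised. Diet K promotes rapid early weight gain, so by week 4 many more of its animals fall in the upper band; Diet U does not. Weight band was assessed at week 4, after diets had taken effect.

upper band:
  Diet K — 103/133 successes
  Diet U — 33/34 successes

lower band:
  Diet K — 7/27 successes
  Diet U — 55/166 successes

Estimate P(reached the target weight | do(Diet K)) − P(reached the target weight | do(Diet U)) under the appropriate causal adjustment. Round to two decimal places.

+0.25

Week-4 weight band is recorded after the diet and is itself shifted by it — it sits on the causal path from diet to outcome. Conditioning on a mediator would strip out part of the effect we want; the pooled comparison gives the total causal effect.
The causal difference is the pooled difference: 0.688 − 0.440 = +0.247.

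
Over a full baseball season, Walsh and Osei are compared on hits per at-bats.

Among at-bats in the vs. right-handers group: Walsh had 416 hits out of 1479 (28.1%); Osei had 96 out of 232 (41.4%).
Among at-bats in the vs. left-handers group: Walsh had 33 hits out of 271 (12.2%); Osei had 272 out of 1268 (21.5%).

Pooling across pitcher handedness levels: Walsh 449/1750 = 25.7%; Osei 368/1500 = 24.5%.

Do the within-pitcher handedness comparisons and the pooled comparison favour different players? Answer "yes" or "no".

yes

Within each pitcher handedness level (vs. right-handers 28.1% vs 41.4%; vs. left-handers 12.2% vs 21.5%), Osei has the higher rate every time. Pooled: 25.7% vs 24.5% — Walsh has the higher rate overall. The two comparisons disagree.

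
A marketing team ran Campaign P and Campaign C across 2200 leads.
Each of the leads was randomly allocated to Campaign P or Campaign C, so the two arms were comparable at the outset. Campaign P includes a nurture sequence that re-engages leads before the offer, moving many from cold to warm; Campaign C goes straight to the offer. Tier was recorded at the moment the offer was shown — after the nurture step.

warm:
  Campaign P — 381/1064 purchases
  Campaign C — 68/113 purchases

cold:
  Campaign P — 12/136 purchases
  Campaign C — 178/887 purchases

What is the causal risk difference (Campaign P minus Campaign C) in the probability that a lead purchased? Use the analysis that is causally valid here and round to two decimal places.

+0.08

Stratifying would compare campaigns among leads the campaigns themselves sorted into engagement tier groups — a form of selection on an intermediate. The unconditioned pooled rates give the total causal effect.
The causal difference is the pooled difference: 0.328 − 0.246 = +0.082.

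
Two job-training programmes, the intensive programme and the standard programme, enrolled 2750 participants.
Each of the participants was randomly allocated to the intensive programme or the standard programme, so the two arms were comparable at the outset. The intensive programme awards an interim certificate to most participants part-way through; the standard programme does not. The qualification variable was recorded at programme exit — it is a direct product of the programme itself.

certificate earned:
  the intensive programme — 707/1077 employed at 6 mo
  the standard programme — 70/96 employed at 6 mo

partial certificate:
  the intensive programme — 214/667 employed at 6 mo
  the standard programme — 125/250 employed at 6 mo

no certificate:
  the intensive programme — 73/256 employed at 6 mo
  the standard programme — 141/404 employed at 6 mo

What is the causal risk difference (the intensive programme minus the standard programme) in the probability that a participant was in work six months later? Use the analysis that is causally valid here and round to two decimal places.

Qualification attained during the programme lies on the pathway programme → qualification attained during the programme → outcome, so adjusting for it blocks the indirect effect. For the total causal effect of programme, use the unadjusted pooled rates.
The causal difference is the pooled difference: 0.497 − 0.448 = +0.049.

+0.05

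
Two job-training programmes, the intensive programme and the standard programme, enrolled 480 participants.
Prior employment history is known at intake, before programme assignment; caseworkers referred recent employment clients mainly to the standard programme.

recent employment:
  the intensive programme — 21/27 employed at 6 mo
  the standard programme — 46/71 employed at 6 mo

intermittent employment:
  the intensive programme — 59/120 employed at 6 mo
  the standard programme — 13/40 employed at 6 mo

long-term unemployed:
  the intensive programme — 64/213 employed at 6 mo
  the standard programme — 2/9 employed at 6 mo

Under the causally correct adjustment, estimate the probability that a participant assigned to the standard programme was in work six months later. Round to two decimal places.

0.34

Within every prior employment history level the intensive programme has the higher rate, yet pooled the standard programme does — Simpson's reversal.
Prior employment history is set before the programme has any effect — it is not caused by the programme — and it independently drives the outcome. That makes it a confounder, so the causal comparison is within prior employment history levels.
Standardising the standard programme to the population prior employment history mix: 0.204·46/71 + 0.333·13/40 + 0.463·2/9 = 0.343.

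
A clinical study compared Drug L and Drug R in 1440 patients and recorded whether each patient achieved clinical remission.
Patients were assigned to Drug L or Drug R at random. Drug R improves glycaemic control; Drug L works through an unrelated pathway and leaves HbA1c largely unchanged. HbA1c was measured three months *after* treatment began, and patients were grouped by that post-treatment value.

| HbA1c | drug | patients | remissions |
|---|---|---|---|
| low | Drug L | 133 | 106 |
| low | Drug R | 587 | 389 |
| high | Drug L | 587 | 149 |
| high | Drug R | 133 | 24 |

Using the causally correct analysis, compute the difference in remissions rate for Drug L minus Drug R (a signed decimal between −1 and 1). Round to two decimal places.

Stratifying would compare drugs among patients the drugs themselves sorted into HbA1c groups — a form of selection on an intermediate. The unconditioned pooled rates give the total causal effect.
The causal difference is the pooled difference: 0.354 − 0.574 = -0.219.

-0.22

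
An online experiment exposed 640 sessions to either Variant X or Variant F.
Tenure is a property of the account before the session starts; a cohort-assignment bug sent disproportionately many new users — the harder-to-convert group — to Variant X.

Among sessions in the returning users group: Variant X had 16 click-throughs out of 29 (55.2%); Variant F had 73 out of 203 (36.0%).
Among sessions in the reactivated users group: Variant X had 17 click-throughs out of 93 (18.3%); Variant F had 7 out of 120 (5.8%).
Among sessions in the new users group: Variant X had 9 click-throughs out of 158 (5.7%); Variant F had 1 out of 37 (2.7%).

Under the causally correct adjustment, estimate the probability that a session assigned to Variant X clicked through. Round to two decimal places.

0.28

Since user tenure is a pre-existing factor (not a product of the variant) and it affects the outcome on its own, it is a confounder. The stratified rates, not the pooled rate, identify the causal effect.
Standardising Variant X to the population user tenure mix: 0.362·16/29 + 0.333·17/93 + 0.305·9/158 = 0.278.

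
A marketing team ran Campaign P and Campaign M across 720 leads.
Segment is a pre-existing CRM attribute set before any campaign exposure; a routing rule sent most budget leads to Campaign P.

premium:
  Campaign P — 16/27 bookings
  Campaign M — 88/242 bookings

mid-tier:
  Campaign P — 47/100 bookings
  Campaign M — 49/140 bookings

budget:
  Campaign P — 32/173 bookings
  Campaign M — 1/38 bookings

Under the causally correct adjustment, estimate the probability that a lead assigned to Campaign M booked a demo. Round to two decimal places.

0.26

The imbalance in customer segment arose from how leads were allocated, not from anything the campaign did; and customer segment independently affects the outcome. The pooled gap is confounded — condition on customer segment.
Standardising Campaign M to the population customer segment mix: 0.374·88/242 + 0.333·49/140 + 0.293·1/38 = 0.260.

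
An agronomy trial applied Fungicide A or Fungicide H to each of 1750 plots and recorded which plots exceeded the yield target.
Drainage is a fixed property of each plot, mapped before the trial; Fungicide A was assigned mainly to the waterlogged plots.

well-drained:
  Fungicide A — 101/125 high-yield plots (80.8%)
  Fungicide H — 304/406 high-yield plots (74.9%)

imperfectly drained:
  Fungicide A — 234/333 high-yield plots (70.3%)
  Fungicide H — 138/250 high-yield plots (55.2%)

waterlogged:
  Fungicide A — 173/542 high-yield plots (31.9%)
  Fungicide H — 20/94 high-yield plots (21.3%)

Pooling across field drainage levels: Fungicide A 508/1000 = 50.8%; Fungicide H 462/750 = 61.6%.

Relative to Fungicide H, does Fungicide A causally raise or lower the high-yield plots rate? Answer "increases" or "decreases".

increases

Here field drainage is a common cause — it drives both which fungicide a case falls under and the outcome. The crude comparison mixes populations; the stratum-specific rates are the causally relevant ones.
Within each level — well-drained: 80.8% vs 74.9%; imperfectly drained: 70.3% vs 55.2%; waterlogged: 31.9% vs 21.3% — Fungicide A is higher every time.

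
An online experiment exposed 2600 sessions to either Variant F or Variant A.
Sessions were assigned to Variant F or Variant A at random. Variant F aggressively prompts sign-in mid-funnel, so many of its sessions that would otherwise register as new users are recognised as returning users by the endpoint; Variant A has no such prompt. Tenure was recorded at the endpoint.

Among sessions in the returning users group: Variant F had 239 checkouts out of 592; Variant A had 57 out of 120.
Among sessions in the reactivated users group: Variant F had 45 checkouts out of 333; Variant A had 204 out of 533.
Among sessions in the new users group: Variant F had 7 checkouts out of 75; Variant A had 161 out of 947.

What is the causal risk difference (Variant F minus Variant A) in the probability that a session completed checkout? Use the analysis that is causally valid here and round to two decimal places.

+0.03

Variant A is higher inside every user tenure stratum but Variant F is higher in aggregate. Whether to stratify depends on how user tenure relates to the variant.
Stratifying would compare variants among sessions the variants themselves sorted into user tenure groups — a form of selection on an intermediate. The unconditioned pooled rates give the total causal effect.
The causal difference is the pooled difference: 0.291 − 0.264 = +0.027.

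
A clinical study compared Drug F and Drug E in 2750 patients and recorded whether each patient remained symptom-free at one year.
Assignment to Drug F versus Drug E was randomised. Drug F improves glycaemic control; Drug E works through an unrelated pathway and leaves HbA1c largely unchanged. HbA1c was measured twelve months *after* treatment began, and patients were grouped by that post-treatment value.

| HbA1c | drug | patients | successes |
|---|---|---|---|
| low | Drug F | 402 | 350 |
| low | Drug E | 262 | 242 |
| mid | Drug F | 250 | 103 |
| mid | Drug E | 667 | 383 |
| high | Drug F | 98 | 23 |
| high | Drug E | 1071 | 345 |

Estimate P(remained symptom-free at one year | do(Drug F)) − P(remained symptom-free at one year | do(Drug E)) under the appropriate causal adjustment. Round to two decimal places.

Stratifying would compare drugs among patients the drugs themselves sorted into HbA1c groups — a form of selection on an intermediate. The unconditioned pooled rates give the total causal effect.
The causal difference is the pooled difference: 0.635 − 0.485 = +0.150.

+0.15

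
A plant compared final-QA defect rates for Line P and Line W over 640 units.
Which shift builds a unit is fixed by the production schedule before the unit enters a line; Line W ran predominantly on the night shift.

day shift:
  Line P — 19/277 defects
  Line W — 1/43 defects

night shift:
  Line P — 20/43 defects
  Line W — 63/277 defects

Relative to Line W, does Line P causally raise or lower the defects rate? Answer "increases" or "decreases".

Nothing the line does changes shift; the imbalance is an allocation artefact. With shift also predicting the outcome, the pooled figure is confounded, and the within-stratum comparison is the causal one.
Within each level — day shift: 6.9% vs 2.3%; night shift: 46.5% vs 22.7% — Line W is lower every time.

increases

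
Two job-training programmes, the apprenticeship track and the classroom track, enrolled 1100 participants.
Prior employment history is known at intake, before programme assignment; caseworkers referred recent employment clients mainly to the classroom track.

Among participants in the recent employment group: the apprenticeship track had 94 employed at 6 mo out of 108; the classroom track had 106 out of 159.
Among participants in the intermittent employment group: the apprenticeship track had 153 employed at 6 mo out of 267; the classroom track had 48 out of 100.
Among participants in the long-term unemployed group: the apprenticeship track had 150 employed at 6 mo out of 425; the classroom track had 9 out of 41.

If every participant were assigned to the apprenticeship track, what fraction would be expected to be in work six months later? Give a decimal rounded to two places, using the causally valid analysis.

0.55

The prior employment history-specific comparison favours the apprenticeship track throughout, but the pooled figures favour the classroom track. The question is whether to condition on prior employment history.
Prior employment history differs across programmes for reasons unrelated to any effect of the programme itself, and it separately predicts the outcome — a classic confounder. We must compare within prior employment history levels.
Standardising the apprenticeship track to the population prior employment history mix: 0.243·94/108 + 0.334·153/267 + 0.424·150/425 = 0.552.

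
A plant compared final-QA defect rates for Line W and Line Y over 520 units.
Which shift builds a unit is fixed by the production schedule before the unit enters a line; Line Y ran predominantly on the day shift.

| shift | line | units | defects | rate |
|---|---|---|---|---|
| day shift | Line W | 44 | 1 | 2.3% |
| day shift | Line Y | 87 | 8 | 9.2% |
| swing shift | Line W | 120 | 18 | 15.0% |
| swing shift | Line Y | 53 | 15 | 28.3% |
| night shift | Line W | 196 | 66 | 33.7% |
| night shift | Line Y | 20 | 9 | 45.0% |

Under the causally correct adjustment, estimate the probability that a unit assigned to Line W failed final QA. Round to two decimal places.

Within every shift level Line W has the lower rate, yet pooled Line Y does — Simpson's reversal.
Shift differs across lines for reasons unrelated to any effect of the line itself, and it separately predicts the outcome — a classic confounder. We must compare within shift levels.
Standardising Line W to the population shift mix: 0.252·1/44 + 0.333·18/120 + 0.415·66/196 = 0.196.

0.20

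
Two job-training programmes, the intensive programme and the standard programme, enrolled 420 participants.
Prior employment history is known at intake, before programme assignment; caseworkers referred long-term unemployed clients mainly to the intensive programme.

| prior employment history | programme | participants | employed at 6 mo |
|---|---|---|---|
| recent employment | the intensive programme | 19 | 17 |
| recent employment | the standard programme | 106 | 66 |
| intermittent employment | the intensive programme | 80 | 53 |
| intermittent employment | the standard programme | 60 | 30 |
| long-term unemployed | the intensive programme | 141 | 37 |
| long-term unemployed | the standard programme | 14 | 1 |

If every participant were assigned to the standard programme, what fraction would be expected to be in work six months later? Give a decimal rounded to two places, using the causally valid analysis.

Here prior employment history is a common cause — it drives both which programme a case falls under and the outcome. The crude comparison mixes populations; the stratum-specific rates are the causally relevant ones.
Standardising the standard programme to the population prior employment history mix: 0.298·66/106 + 0.333·30/60 + 0.369·1/14 = 0.378.

0.38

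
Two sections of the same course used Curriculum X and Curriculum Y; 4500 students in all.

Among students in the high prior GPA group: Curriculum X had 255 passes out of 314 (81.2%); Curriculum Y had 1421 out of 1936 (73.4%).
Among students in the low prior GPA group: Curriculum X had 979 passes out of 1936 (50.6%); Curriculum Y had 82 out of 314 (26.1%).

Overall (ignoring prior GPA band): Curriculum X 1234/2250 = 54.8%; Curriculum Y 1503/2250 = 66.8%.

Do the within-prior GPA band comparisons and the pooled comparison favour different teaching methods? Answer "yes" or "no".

yes

Within each prior GPA band level (high prior GPA 81.2% vs 73.4%; low prior GPA 50.6% vs 26.1%), Curriculum X has the higher rate every time. Pooled: 54.8% vs 66.8% — Curriculum Y has the higher rate overall. The two comparisons disagree.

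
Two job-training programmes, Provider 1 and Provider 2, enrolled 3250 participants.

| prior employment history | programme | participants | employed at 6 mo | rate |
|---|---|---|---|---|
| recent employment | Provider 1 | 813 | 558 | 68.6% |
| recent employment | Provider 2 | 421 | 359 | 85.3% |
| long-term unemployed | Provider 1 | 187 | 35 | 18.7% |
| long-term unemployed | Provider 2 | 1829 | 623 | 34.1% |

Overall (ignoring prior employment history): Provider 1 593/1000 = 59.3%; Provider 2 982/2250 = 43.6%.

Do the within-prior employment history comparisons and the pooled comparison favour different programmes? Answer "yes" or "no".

Within each prior employment history level (recent employment 68.6% vs 85.3%; long-term unemployed 18.7% vs 34.1%), Provider 2 has the higher rate every time. Pooled: 59.3% vs 43.6% — Provider 1 has the higher rate overall. The two comparisons disagree.

yes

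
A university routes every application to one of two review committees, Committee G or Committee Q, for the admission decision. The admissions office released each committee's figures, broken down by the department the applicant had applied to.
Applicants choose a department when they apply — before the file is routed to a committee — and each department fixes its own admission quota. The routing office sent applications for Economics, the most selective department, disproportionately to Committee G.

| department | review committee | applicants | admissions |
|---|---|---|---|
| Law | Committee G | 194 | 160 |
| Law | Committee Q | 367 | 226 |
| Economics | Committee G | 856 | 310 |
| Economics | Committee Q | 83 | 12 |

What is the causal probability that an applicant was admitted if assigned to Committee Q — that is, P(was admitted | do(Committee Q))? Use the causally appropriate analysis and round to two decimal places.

0.32

Committee G is higher inside every department stratum but Committee Q is higher in aggregate. Whether to stratify depends on how department relates to the review committee.
Department satisfies the back-door criterion: it is not a descendant of the review committee, and it blocks the spurious path from review committee to outcome. Adjusting for it (i.e., using the within-department rates) gives the causal effect.
Standardising Committee Q to the population department mix: 0.374·226/367 + 0.626·12/83 = 0.321.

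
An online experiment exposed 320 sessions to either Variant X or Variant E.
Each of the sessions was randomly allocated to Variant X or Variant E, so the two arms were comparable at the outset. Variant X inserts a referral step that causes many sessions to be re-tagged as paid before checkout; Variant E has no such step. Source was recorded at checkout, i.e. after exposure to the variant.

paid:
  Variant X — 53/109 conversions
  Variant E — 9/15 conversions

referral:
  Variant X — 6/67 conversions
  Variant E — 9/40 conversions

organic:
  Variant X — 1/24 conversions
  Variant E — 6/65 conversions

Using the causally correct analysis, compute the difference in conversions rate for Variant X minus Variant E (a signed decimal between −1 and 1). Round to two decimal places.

Traffic source lies on the pathway variant → traffic source → outcome, so adjusting for it blocks the indirect effect. For the total causal effect of variant, use the unadjusted pooled rates.
The causal difference is the pooled difference: 0.300 − 0.200 = +0.100.

+0.10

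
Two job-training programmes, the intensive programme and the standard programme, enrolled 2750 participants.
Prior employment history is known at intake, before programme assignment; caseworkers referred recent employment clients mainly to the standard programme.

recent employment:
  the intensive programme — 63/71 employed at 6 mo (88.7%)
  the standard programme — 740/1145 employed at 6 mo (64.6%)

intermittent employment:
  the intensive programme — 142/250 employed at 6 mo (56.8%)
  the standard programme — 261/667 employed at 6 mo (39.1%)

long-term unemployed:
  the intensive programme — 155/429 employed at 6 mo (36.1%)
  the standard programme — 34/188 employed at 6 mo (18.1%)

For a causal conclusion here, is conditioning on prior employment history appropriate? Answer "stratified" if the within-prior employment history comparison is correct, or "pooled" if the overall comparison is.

stratified

The stratified and pooled comparisons disagree (the intensive programme wins within each prior employment history; the standard programme wins overall), so the answer turns on the causal role of prior employment history.
Prior employment history differs across programmes for reasons unrelated to any effect of the programme itself, and it separately predicts the outcome — a classic confounder. We must compare within prior employment history levels.
Within each level — recent employment: 88.7% vs 64.6%; intermittent employment: 56.8% vs 39.1%; long-term unemployed: 36.1% vs 18.1% — the intensive programme is higher every time.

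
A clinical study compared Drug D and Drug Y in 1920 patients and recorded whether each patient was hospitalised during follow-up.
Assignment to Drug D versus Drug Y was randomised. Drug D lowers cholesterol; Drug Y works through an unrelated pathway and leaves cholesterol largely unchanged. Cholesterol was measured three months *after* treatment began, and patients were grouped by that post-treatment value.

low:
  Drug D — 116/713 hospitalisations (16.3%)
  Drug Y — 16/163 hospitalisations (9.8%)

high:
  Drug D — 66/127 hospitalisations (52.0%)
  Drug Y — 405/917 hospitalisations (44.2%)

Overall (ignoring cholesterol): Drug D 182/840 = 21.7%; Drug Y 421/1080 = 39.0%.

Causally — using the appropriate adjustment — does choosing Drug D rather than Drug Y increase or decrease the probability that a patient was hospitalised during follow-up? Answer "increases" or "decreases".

The cholesterol-specific comparison favours Drug Y throughout, but the pooled figures favour Drug D. The question is whether to condition on cholesterol.
Cholesterol is downstream of the drug. One should not condition on a consequence of treatment, so the overall rates are the right comparison.
Pooled: Drug D 21.7% vs Drug Y 39.0%; Drug D is lower overall.

decreases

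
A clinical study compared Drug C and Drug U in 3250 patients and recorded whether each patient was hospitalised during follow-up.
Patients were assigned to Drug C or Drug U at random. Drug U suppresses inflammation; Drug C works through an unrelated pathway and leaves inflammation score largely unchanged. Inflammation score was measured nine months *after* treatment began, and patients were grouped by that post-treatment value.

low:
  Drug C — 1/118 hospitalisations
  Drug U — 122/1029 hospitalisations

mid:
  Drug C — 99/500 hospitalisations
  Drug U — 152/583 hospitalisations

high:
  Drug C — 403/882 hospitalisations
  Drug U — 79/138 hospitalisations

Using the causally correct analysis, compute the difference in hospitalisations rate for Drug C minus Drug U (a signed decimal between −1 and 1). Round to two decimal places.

+0.13

Within every inflammation score level Drug C has the lower rate, yet pooled Drug U does — Simpson's reversal.
Because the drug influences inflammation score, inflammation score is a post-treatment mediator, not a confounder. Stratifying on it would bias the estimate; the causal effect is the crude pooled difference.
The causal difference is the pooled difference: 0.335 − 0.202 = +0.134.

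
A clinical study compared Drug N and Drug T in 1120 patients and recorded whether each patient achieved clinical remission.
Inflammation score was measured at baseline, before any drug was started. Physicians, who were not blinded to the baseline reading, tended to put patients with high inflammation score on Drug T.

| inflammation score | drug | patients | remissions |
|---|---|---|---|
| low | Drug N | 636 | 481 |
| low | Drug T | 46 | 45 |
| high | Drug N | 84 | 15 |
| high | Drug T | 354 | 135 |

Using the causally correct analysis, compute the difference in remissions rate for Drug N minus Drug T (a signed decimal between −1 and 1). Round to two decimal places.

-0.21

Nothing the drug does changes inflammation score; the imbalance is an allocation artefact. With inflammation score also predicting the outcome, the pooled figure is confounded, and the within-stratum comparison is the causal one.
Adjusting over the population distribution of inflammation score: 0.609·(0.756−0.978) + 0.391·(0.179−0.381) = -0.214.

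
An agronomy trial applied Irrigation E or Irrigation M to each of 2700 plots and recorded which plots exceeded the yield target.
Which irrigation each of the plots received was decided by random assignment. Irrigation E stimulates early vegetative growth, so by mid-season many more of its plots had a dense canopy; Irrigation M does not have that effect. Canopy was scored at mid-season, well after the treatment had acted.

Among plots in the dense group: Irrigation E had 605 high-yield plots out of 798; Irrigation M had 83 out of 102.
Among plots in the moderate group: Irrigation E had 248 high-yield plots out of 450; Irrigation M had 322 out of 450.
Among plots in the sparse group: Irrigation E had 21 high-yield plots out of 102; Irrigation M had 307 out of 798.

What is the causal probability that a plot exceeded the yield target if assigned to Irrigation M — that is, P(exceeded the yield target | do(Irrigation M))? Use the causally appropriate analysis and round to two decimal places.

Mid-season canopy here is a post-treatment variable shaped by the irrigation; conditioning on it would introduce bias rather than remove it. The overall comparison is the causal one.
So P(outcome | do(Irrigation M)) is just the pooled rate for Irrigation M: 712/1350 = 0.527.

0.53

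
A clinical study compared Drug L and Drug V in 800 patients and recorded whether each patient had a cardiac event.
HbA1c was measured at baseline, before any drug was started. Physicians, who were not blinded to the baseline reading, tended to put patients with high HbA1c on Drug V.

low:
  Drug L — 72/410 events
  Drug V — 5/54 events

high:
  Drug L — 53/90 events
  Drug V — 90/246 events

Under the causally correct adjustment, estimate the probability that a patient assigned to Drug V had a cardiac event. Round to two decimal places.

HbA1c is set before the drug has any effect — it is not caused by the drug — and it independently drives the outcome. That makes it a confounder, so the causal comparison is within HbA1c levels.
Standardising Drug V to the population HbA1c mix: 0.580·5/54 + 0.420·90/246 = 0.207.

0.21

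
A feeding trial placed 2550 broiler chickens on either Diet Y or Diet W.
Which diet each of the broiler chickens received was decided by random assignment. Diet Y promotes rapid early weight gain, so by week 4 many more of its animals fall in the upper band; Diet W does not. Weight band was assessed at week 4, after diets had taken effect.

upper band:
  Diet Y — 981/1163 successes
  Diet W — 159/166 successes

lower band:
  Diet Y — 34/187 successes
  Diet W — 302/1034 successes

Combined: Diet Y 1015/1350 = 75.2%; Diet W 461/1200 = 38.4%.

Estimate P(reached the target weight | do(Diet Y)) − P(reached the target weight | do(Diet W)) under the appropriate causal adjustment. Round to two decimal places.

Diet W is higher inside every week-4 weight band stratum but Diet Y is higher in aggregate. Whether to stratify depends on how week-4 weight band relates to the diet.
Because the diet influences week-4 weight band, week-4 weight band is a post-treatment mediator, not a confounder. Stratifying on it would bias the estimate; the causal effect is the crude pooled difference.
The causal difference is the pooled difference: 0.752 − 0.384 = +0.368.

+0.37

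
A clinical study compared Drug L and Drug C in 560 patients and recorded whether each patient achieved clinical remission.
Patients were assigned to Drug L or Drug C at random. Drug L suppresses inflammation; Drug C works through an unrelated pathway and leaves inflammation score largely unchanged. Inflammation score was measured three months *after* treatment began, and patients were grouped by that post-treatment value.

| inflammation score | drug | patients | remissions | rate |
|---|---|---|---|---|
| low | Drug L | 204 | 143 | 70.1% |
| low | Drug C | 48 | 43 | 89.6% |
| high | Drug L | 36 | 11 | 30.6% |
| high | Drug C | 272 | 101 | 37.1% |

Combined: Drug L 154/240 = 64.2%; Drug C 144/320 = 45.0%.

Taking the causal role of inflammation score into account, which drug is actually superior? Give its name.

The stratified and pooled comparisons disagree (Drug C wins within each inflammation score; Drug L wins overall), so the answer turns on the causal role of inflammation score.
The distribution of inflammation score is itself part of what the drug does — it is an intermediate outcome. Holding it fixed would remove that part of the effect; the total effect is the pooled difference.
Pooled: Drug L 64.2% vs Drug C 45.0%; Drug L is higher overall.

Drug L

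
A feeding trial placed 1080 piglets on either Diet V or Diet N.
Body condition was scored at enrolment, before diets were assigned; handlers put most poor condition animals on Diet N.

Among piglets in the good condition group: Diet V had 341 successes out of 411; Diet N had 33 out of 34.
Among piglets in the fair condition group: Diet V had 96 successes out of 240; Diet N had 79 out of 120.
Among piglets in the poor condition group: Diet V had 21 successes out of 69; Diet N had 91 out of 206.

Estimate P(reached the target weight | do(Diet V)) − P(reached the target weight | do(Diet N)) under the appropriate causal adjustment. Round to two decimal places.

Starting body condition differs across diets for reasons unrelated to any effect of the diet itself, and it separately predicts the outcome — a classic confounder. We must compare within starting body condition levels.
Adjusting over the population distribution of starting body condition: 0.412·(0.830−0.971) + 0.333·(0.400−0.658) + 0.255·(0.304−0.442) = -0.179.

-0.18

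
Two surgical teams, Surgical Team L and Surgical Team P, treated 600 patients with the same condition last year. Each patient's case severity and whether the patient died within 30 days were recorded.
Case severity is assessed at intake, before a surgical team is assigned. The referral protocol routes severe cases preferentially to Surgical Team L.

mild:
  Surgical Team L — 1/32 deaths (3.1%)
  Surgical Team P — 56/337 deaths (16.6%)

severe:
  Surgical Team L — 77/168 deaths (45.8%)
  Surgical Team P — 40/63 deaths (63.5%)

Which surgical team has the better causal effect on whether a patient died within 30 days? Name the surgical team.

Surgical Team L

Case severity differs across surgical teams for reasons unrelated to any effect of the surgical team itself, and it separately predicts the outcome — a classic confounder. We must compare within case severity levels.
Within each level — mild: 3.1% vs 16.6%; severe: 45.8% vs 63.5% — Surgical Team L is lower every time.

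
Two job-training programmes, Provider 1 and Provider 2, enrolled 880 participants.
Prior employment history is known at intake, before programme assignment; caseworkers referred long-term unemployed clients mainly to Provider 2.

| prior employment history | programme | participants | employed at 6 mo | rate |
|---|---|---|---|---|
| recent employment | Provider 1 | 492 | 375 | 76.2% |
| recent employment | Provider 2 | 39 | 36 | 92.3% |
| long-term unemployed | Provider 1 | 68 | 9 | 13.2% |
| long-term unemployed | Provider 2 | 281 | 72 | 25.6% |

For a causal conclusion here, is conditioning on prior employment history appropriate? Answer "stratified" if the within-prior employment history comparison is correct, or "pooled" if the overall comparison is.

Since prior employment history is a pre-existing factor (not a product of the programme) and it affects the outcome on its own, it is a confounder. The stratified rates, not the pooled rate, identify the causal effect.
Within each level — recent employment: 76.2% vs 92.3%; long-term unemployed: 13.2% vs 25.6% — Provider 2 is higher every time.

stratified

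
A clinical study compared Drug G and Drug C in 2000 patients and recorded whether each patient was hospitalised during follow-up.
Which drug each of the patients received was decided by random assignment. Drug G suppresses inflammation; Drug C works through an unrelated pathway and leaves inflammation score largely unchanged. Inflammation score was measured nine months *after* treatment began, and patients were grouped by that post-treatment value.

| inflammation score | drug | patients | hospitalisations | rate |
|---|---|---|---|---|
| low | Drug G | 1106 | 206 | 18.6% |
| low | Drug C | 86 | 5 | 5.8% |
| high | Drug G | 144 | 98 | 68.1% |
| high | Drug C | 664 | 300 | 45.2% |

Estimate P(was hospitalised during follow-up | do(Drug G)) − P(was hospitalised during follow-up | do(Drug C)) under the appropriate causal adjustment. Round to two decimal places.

Within every inflammation score level Drug C has the lower rate, yet pooled Drug G does — Simpson's reversal.
Inflammation score is downstream of the drug. One should not condition on a consequence of treatment, so the overall rates are the right comparison.
The causal difference is the pooled difference: 0.243 − 0.407 = -0.163.

-0.16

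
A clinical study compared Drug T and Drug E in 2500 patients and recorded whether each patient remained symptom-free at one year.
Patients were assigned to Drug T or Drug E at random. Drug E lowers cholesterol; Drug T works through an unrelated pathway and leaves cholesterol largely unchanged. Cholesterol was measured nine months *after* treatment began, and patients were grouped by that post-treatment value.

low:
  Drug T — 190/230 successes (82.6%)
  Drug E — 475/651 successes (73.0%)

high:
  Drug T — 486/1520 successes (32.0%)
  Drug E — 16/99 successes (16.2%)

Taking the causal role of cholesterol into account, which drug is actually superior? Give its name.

Cholesterol is recorded after the drug and is itself shifted by it — it sits on the causal path from drug to outcome. Conditioning on a mediator would strip out part of the effect we want; the pooled comparison gives the total causal effect.
Pooled: Drug T 38.6% vs Drug E 65.5%; Drug E is higher overall.

Drug E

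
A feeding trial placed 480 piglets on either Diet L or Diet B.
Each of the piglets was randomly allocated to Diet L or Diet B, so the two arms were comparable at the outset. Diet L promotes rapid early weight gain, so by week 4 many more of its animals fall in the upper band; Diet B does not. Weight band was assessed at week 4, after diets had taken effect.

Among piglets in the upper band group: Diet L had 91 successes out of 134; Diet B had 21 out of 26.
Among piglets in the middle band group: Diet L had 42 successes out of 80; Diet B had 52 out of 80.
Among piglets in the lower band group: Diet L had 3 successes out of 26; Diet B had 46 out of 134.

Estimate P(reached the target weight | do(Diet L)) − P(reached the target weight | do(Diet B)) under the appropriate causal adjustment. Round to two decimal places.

+0.07

Diet B is higher inside every week-4 weight band stratum but Diet L is higher in aggregate. Whether to stratify depends on how week-4 weight band relates to the diet.
Week-4 weight band is recorded after the diet and is itself shifted by it — it sits on the causal path from diet to outcome. Conditioning on a mediator would strip out part of the effect we want; the pooled comparison gives the total causal effect.
The causal difference is the pooled difference: 0.567 − 0.496 = +0.071.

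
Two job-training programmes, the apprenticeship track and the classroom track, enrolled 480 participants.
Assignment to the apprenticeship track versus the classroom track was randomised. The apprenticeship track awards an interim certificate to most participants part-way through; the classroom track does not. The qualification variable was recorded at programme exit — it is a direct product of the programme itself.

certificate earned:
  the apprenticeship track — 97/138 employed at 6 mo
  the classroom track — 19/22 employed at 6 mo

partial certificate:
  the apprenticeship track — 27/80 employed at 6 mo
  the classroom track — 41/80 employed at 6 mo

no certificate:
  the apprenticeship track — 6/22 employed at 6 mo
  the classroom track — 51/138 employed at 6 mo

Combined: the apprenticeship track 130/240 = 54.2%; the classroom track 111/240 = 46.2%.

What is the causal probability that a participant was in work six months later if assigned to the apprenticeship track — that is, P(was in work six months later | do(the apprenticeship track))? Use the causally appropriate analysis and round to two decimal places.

0.54

Qualification attained during the programme is recorded after the programme and is itself shifted by it — it sits on the causal path from programme to outcome. Conditioning on a mediator would strip out part of the effect we want; the pooled comparison gives the total causal effect.
So P(outcome | do(the apprenticeship track)) is just the pooled rate for the apprenticeship track: 130/240 = 0.542.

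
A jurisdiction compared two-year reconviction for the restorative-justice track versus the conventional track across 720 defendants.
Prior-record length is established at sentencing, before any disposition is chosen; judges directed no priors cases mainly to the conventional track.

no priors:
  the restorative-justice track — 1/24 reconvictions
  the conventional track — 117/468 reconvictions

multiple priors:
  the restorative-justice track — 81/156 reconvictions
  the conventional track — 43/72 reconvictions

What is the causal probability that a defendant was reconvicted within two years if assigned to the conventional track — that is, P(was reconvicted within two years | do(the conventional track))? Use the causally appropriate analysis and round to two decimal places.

0.36

the restorative-justice track is lower inside every prior-record length stratum but the conventional track is lower in aggregate. Whether to stratify depends on how prior-record length relates to the disposition.
Prior-record length differs across dispositions for reasons unrelated to any effect of the disposition itself, and it separately predicts the outcome — a classic confounder. We must compare within prior-record length levels.
Standardising the conventional track to the population prior-record length mix: 0.683·117/468 + 0.317·43/72 = 0.360.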